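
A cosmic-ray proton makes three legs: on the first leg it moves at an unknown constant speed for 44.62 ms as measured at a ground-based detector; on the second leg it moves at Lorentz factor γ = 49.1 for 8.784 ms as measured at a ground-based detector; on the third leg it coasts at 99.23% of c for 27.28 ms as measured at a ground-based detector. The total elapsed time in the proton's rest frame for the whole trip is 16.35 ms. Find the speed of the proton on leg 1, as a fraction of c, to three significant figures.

β = 0.958

Leg 1: speed unknown; τ_1 = 44.62/γ_1.
Leg 2: γ = 49.1; τ_2 = 8.784/49.10 = 0.1789 ms.
Leg 3: β = 0.9923; γ = 1/√(1 − 0.9923²) = 1/√0.01534 = 8.074; τ_3 = 27.28/8.074 = 3.379 ms.
Total proper time: τ_1 + 0.1789 + 3.379 = 16.35, so τ_1 = 16.35 − 3.558 = 12.79 ms.
γ_1 = 44.62/12.79 = 3.488; β = √(1 − 1/γ²) = √0.9178.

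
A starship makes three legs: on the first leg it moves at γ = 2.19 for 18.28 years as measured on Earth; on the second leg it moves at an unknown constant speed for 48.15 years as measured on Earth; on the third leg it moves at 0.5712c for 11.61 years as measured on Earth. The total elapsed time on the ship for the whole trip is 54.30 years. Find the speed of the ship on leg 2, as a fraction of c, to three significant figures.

Leg 1: γ = 2.19; τ_1 = 18.28/2.190 = 8.347 years.
Leg 2: speed unknown; τ_2 = 48.15/γ_2.
Leg 3: γ = 1/√(1 − 0.5712²) = 1/√0.6737 = 1.218; τ_3 = 11.61/1.218 = 9.530 years.
Total proper time: 8.347 + τ_2 + 9.530 = 54.30, so τ_2 = 54.30 − 17.88 = 36.42 years.
γ_2 = 48.15/36.42 = 1.322; β = √(1 − 1/γ²) = √0.4278.

β = 0.654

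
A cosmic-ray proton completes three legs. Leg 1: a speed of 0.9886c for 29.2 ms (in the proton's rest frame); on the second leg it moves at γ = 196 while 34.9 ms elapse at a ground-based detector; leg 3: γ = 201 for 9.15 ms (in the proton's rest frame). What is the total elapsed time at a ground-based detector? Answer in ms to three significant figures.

Δt = 2070 ms

Leg 1: γ = 1/√(1 − 0.9886²) = 1/√0.02267 = 6.642; Δt_1 = 6.642 × 29.2 = 193.9 ms.
Leg 2: 34.9 ms is already measured at a ground-based detector.
Leg 3: γ = 201; Δt_3 = 201.0 × 9.15 = 1839 ms.
Total: 193.9 + 34.90 + 1839 ms.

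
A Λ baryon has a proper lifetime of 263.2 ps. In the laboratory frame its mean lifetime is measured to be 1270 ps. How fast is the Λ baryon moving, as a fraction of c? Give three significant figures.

β = 0.978

γ = Δt/τ₀ = 1270/263.2 = 4.825
β = √(1 − 1/γ²) = √(1 − 0.04295) = √0.9570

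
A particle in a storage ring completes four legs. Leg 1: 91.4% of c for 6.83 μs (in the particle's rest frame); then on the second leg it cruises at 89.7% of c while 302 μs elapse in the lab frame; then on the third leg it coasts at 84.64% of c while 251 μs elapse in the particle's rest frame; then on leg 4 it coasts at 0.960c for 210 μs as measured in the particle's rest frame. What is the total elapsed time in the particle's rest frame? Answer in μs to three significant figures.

τ = 601 μs

Leg 1: 6.83 μs is already measured in the particle's rest frame.
Leg 2: β = 0.897; γ = 1/√(1 − 0.897²) = 1/√0.1954 = 2.262; τ_2 = 302/2.262 = 133.5 μs.
Leg 3: 251 μs is already measured in the particle's rest frame.
Leg 4: 210 μs is already measured in the particle's rest frame.
Total: 6.830 + 133.5 + 251.0 + 210.0 μs.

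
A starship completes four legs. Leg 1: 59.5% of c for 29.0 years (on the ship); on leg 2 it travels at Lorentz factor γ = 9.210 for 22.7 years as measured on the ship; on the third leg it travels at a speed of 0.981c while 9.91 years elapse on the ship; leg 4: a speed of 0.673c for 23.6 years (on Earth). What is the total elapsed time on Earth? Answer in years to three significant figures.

Δt = 320 years

Leg 1: β = 0.595; γ = 1/√(1 − 0.595²) = 1/√0.6460 = 1.244; Δt_1 = 1.244 × 29.0 = 36.08 years.
Leg 2: γ = 9.210; Δt_2 = 9.210 × 22.7 = 209.1 years.
Leg 3: γ = 1/√(1 − 0.981²) = 1/√0.03764 = 5.154; Δt_3 = 5.154 × 9.91 = 51.08 years.
Leg 4: 23.6 years is already measured on Earth.
Total: 36.08 + 209.1 + 51.08 + 23.60 years.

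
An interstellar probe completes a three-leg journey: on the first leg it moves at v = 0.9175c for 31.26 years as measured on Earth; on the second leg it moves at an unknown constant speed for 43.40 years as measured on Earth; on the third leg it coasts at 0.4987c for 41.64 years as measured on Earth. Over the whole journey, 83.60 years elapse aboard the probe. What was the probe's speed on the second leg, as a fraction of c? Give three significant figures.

β = 0.589

Leg 1: γ = 1/√(1 − 0.9175²) = 1/√0.1582 = 2.514; τ_1 = 31.26/2.514 = 12.43 years.
Leg 2: speed unknown; τ_2 = 43.40/γ_2.
Leg 3: γ = 1/√(1 − 0.4987²) = 1/√0.7513 = 1.154; τ_3 = 41.64/1.154 = 36.09 years.
Total proper time: 12.43 + τ_2 + 36.09 = 83.60, so τ_2 = 83.60 − 48.53 = 35.07 years.
γ_2 = 43.40/35.07 = 1.237; β = √(1 − 1/γ²) = √0.3469.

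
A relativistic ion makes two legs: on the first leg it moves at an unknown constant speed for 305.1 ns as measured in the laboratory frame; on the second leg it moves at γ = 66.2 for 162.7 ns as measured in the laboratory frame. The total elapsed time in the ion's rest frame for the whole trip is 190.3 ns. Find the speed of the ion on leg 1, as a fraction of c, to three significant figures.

β = 0.788

Leg 1: speed unknown; τ_1 = 305.1/γ_1.
Leg 2: γ = 66.2; τ_2 = 162.7/66.20 = 2.458 ns.
Total proper time: τ_1 + 2.458 = 190.3, so τ_1 = 190.3 − 2.458 = 187.8 ns.
γ_1 = 305.1/187.8 = 1.624; β = √(1 − 1/γ²) = √0.6209.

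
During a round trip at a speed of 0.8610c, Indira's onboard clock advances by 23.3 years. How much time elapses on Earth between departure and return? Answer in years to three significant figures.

Δt = 45.8 years

γ = 1/√(1 − 0.8610²) = 1/√0.2587 = 1.966
Earth-frame duration is the dilated interval: Δt = γτ = 1.966 × 23.3 years.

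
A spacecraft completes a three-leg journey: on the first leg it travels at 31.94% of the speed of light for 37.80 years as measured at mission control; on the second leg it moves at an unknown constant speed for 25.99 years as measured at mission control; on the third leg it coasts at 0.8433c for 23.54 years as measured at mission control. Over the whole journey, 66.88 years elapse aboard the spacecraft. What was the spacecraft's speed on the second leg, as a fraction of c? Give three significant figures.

Leg 1: β = 0.3194; γ = 1/√(1 − 0.3194²) = 1/√0.8980 = 1.055; τ_1 = 37.80/1.055 = 35.82 years.
Leg 2: speed unknown; τ_2 = 25.99/γ_2.
Leg 3: γ = 1/√(1 − 0.8433²) = 1/√0.2888 = 1.861; τ_3 = 23.54/1.861 = 12.65 years.
Total proper time: 35.82 + τ_2 + 12.65 = 66.88, so τ_2 = 66.88 − 48.47 = 18.41 years.
γ_2 = 25.99/18.41 = 1.412; β = √(1 − 1/γ²) = √0.4983.

β = 0.706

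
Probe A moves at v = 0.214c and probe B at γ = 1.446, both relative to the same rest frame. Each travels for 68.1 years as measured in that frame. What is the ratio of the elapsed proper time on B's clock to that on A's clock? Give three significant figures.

τ_B/τ_A = 0.708

A: γ = 1/√(1 − 0.214²) = 1/√0.9542 = 1.024. B: γ = 1.446.
τ_A/τ_B = γ_B/γ_A = 1.446/1.024 = 1.413, so τ_B/τ_A = 0.7080.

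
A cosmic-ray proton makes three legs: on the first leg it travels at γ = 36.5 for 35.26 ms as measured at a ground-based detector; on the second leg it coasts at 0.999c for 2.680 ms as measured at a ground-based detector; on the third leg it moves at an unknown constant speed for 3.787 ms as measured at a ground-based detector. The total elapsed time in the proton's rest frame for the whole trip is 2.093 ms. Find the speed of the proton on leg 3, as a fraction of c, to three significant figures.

Leg 1: γ = 36.5; τ_1 = 35.26/36.50 = 0.9660 ms.
Leg 2: γ = 1/√(1 − 0.999²) = 1/√0.001999 = 22.37; τ_2 = 2.680/22.37 = 0.1198 ms.
Leg 3: speed unknown; τ_3 = 3.787/γ_3.
Total proper time: 0.9660 + 0.1198 + τ_3 = 2.093, so τ_3 = 2.093 − 1.086 = 1.007 ms.
γ_3 = 3.787/1.007 = 3.760; β = √(1 − 1/γ²) = √0.9293.

β = 0.964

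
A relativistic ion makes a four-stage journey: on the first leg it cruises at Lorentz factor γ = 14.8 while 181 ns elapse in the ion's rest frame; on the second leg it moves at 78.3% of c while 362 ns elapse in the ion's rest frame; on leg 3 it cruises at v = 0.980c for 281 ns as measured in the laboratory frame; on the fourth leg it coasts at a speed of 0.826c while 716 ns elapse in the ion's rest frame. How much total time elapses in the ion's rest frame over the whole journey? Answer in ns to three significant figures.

τ = 1310 ns

Leg 1: 181 ns is already measured in the ion's rest frame.
Leg 2: 362 ns is already measured in the ion's rest frame.
Leg 3: γ = 1/√(1 − 0.980²) = 1/√0.03960 = 5.025; τ_3 = 281/5.025 = 55.92 ns.
Leg 4: 716 ns is already measured in the ion's rest frame.
Total: 181.0 + 362.0 + 55.92 + 716.0 ns.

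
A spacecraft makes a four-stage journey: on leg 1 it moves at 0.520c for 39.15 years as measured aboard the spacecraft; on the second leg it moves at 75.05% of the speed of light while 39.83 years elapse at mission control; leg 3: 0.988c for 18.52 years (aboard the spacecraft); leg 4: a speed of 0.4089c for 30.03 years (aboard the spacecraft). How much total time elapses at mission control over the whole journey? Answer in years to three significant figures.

Leg 1: γ = 1/√(1 − 0.520²) = 1/√0.7296 = 1.171; Δt_1 = 1.171 × 39.15 = 45.83 years.
Leg 2: 39.83 years is already measured at mission control.
Leg 3: γ = 1/√(1 − 0.988²) = 1/√0.02386 = 6.474; Δt_3 = 6.474 × 18.52 = 119.9 years.
Leg 4: γ = 1/√(1 − 0.4089²) = 1/√0.8328 = 1.096; Δt_4 = 1.096 × 30.03 = 32.91 years.
Total: 45.83 + 39.83 + 119.9 + 32.91 years.

Δt = 238 years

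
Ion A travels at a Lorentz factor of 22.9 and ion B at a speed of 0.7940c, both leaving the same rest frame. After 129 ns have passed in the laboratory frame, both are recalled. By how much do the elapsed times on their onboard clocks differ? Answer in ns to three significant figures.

|τ_A − τ_B| = 72.8 ns

A: γ = 22.9; τ_A = 129/22.90 = 5.633 ns.
B: γ = 1/√(1 − 0.7940²) = 1/√0.3696 = 1.645; τ_B = 129/1.645 = 78.42 ns.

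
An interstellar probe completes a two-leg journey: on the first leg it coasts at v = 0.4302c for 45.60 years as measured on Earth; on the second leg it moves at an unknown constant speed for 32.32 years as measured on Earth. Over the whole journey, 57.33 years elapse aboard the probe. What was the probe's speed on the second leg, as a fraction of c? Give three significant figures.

Leg 1: γ = 1/√(1 − 0.4302²) = 1/√0.8149 = 1.108; τ_1 = 45.60/1.108 = 41.16 years.
Leg 2: speed unknown; τ_2 = 32.32/γ_2.
Total proper time: 41.16 + τ_2 = 57.33, so τ_2 = 57.33 − 41.16 = 16.17 years.
γ_2 = 32.32/16.17 = 1.999; β = √(1 − 1/γ²) = √0.7498.

β = 0.866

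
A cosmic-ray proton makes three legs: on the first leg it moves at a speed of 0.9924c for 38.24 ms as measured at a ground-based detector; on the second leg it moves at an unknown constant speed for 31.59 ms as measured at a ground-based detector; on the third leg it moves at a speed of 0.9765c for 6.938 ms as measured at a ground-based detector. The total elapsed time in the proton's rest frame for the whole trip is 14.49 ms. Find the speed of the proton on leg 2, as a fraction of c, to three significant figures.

Leg 1: γ = 1/√(1 − 0.9924²) = 1/√0.01514 = 8.127; τ_1 = 38.24/8.127 = 4.706 ms.
Leg 2: speed unknown; τ_2 = 31.59/γ_2.
Leg 3: γ = 1/√(1 − 0.9765²) = 1/√0.04645 = 4.640; τ_3 = 6.938/4.640 = 1.495 ms.
Total proper time: 4.706 + τ_2 + 1.495 = 14.49, so τ_2 = 14.49 − 6.201 = 8.289 ms.
γ_2 = 31.59/8.289 = 3.811; β = √(1 − 1/γ²) = √0.9311.

β = 0.965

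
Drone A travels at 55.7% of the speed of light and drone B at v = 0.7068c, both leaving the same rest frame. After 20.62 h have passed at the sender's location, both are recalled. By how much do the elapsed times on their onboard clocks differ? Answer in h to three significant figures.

|τ_A − τ_B| = 2.54 h

A: β = 0.557; γ = 1/√(1 − 0.557²) = 1/√0.6898 = 1.204; τ_A = 20.62/1.204 = 17.13 h.
B: γ = 1/√(1 − 0.7068²) = 1/√0.5004 = 1.414; τ_B = 20.62/1.414 = 14.59 h.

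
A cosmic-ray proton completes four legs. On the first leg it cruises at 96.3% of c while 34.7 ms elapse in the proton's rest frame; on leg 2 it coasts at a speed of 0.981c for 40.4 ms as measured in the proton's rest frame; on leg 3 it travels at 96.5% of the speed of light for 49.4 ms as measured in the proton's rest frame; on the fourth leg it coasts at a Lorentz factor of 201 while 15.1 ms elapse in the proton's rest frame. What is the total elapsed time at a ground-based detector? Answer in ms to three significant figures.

Leg 1: β = 0.963; γ = 1/√(1 − 0.963²) = 1/√0.07263 = 3.711; Δt_1 = 3.711 × 34.7 = 128.8 ms.
Leg 2: γ = 1/√(1 − 0.981²) = 1/√0.03764 = 5.154; Δt_2 = 5.154 × 40.4 = 208.2 ms.
Leg 3: β = 0.965; γ = 1/√(1 − 0.965²) = 1/√0.06878 = 3.813; Δt_3 = 3.813 × 49.4 = 188.4 ms.
Leg 4: γ = 201; Δt_4 = 201.0 × 15.1 = 3035 ms.
Total: 128.8 + 208.2 + 188.4 + 3035 ms.

Δt = 3560 ms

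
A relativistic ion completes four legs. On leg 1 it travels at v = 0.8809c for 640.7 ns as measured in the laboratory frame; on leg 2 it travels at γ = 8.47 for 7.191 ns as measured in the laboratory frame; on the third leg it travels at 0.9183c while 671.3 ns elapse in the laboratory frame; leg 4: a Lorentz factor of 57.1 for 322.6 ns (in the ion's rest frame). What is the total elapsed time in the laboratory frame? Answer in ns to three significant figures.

Δt = 1.97×10⁴ ns

Leg 1: 640.7 ns is already measured in the laboratory frame.
Leg 2: 7.191 ns is already measured in the laboratory frame.
Leg 3: 671.3 ns is already measured in the laboratory frame.
Leg 4: γ = 57.1; Δt_4 = 57.10 × 322.6 = 1.842×10⁴ ns.
Total: 640.7 + 7.191 + 671.3 + 1.842×10⁴ ns.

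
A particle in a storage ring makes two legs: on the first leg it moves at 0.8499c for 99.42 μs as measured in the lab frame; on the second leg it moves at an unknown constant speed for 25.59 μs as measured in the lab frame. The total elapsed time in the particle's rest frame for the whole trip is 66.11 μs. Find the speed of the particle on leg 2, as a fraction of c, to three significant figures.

Leg 1: γ = 1/√(1 − 0.8499²) = 1/√0.2777 = 1.898; τ_1 = 99.42/1.898 = 52.39 μs.
Leg 2: speed unknown; τ_2 = 25.59/γ_2.
Total proper time: 52.39 + τ_2 = 66.11, so τ_2 = 66.11 − 52.39 = 13.72 μs.
γ_2 = 25.59/13.72 = 1.865; β = √(1 − 1/γ²) = √0.7125.

β = 0.844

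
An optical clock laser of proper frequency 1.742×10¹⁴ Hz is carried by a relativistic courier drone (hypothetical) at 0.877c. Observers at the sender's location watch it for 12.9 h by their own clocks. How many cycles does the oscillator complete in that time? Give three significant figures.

γ = 1/√(1 − 0.877²) = 1/√0.2309 = 2.081
During 12.9 h of lab time, the oscillator's proper time advances by τ = Δt/γ = 12.9/2.081 = 6.198 h = 2.231×10⁴ s.
N = f × τ = 1.742×10¹⁴ × 2.231×10⁴ = 3.887×10¹⁸.

N = 3.89×10¹⁸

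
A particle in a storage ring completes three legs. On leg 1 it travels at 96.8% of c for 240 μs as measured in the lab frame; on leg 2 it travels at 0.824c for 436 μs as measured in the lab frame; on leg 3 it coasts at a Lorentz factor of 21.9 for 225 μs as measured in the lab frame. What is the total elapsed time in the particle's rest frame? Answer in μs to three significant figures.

τ = 318 μs

Leg 1: β = 0.968; γ = 1/√(1 − 0.968²) = 1/√0.06298 = 3.985; τ_1 = 240/3.985 = 60.23 μs.
Leg 2: γ = 1/√(1 − 0.824²) = 1/√0.3210 = 1.765; τ_2 = 436/1.765 = 247.0 μs.
Leg 3: γ = 21.9; τ_3 = 225/21.90 = 10.27 μs.
Total: 60.23 + 247.0 + 10.27 μs.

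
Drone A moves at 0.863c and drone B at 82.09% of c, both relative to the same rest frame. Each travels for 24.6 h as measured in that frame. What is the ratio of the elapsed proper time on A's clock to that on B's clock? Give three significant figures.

τ_A/τ_B = 0.885

A: γ = 1/√(1 − 0.863²) = 1/√0.2552 = 1.979. B: β = 0.8209; γ = 1/√(1 − 0.8209²) = 1/√0.3261 = 1.751.
τ_A/τ_B = γ_B/γ_A = 1.751/1.979 = 0.8847, so τ_A/τ_B = 0.8847.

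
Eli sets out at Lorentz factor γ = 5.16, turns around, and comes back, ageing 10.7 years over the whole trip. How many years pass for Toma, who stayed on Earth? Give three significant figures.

Δt = 55.2 years

γ = 5.16
Earth-frame duration is the dilated interval: Δt = γτ = 5.160 × 10.7 years.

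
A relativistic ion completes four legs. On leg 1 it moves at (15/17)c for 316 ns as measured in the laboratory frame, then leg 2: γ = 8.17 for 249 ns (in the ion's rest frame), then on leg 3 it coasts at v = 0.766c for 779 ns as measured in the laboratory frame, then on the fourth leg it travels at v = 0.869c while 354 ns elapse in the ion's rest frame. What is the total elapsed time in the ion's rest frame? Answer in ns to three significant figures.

Leg 1: γ = 1/√(1 − (15/17)²) = 17/8 = 2.125; τ_1 = 316/2.125 = 148.7 ns.
Leg 2: 249 ns is already measured in the ion's rest frame.
Leg 3: γ = 1/√(1 − 0.766²) = 1/√0.4132 = 1.556; τ_3 = 779/1.556 = 500.8 ns.
Leg 4: 354 ns is already measured in the ion's rest frame.
Total: 148.7 + 249.0 + 500.8 + 354.0 ns.

τ = 1250 ns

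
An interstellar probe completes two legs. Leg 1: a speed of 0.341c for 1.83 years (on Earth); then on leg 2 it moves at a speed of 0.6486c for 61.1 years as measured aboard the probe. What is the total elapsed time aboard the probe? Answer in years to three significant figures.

τ = 62.8 years

Leg 1: γ = 1/√(1 − 0.341²) = 1/√0.8837 = 1.064; τ_1 = 1.83/1.064 = 1.720 years.
Leg 2: 61.1 years is already measured aboard the probe.
Total: 1.720 + 61.10 years.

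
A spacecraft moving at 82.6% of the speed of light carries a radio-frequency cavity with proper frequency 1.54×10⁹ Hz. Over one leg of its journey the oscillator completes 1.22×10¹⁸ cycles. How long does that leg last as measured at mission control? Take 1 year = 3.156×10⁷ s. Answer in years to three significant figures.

β = 0.826; γ = 1/√(1 − 0.826²) = 1/√0.3177 = 1.774
Proper time for N cycles: τ = N/f = 1.22×10¹⁸/(1.54×10⁹) = 7.922×10⁸ s = 25.10 years.
Lab-frame duration Δt = γτ = 1.774 × 25.10 = 44.53 years.

Δt = 44.5 years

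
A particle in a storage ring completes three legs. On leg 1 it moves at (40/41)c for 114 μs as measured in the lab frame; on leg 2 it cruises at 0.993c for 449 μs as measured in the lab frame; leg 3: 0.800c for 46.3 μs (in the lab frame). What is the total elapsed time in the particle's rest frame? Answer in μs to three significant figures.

Leg 1: γ = 1/√(1 − (40/41)²) = 41/9 ≈ 4.556; τ_1 = 114/4.556 = 25.02 μs.
Leg 2: γ = 1/√(1 − 0.993²) = 1/√0.01395 = 8.466; τ_2 = 449/8.466 = 53.03 μs.
Leg 3: γ = 1/√(1 − 0.800²) = 5/3 ≈ 1.667; τ_3 = 46.3/1.667 = 27.78 μs.
Total: 25.02 + 53.03 + 27.78 μs.

τ = 106 μs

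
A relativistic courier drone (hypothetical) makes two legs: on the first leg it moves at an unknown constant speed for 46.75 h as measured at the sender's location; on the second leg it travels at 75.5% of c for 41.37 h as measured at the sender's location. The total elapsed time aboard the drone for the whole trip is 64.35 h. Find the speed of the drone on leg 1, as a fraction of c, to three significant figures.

Leg 1: speed unknown; τ_1 = 46.75/γ_1.
Leg 2: β = 0.755; γ = 1/√(1 − 0.755²) = 1/√0.4300 = 1.525; τ_2 = 41.37/1.525 = 27.13 h.
Total proper time: τ_1 + 27.13 = 64.35, so τ_1 = 64.35 − 27.13 = 37.22 h.
γ_1 = 46.75/37.22 = 1.256; β = √(1 − 1/γ²) = √0.3661.

β = 0.605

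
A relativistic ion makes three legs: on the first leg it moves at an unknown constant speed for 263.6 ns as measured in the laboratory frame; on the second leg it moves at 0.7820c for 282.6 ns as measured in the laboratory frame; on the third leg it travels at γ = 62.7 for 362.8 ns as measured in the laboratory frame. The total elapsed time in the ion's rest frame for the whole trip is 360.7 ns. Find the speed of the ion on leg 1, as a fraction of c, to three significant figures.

β = 0.735

Leg 1: speed unknown; τ_1 = 263.6/γ_1.
Leg 2: γ = 1/√(1 − 0.7820²) = 1/√0.3885 = 1.604; τ_2 = 282.6/1.604 = 176.1 ns.
Leg 3: γ = 62.7; τ_3 = 362.8/62.70 = 5.786 ns.
Total proper time: τ_1 + 176.1 + 5.786 = 360.7, so τ_1 = 360.7 − 181.9 = 178.8 ns.
γ_1 = 263.6/178.8 = 1.474; β = √(1 − 1/γ²) = √0.5400.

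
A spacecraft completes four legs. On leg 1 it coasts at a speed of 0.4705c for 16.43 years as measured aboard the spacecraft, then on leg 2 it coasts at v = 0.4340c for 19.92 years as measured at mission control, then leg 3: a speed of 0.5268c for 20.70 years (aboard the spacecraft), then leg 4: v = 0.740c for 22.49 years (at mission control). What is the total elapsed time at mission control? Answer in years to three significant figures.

Leg 1: γ = 1/√(1 − 0.4705²) = 1/√0.7786 = 1.133; Δt_1 = 1.133 × 16.43 = 18.62 years.
Leg 2: 19.92 years is already measured at mission control.
Leg 3: γ = 1/√(1 − 0.5268²) = 1/√0.7225 = 1.176; Δt_3 = 1.176 × 20.70 = 24.35 years.
Leg 4: 22.49 years is already measured at mission control.
Total: 18.62 + 19.92 + 24.35 + 22.49 years.

Δt = 85.4 years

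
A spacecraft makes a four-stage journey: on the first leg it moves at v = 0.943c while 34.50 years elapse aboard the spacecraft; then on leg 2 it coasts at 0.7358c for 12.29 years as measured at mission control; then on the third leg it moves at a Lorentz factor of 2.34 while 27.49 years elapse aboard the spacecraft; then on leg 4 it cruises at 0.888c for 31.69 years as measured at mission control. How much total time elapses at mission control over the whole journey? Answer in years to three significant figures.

Leg 1: γ = 1/√(1 − 0.943²) = 1/√0.1108 = 3.005; Δt_1 = 3.005 × 34.50 = 103.7 years.
Leg 2: 12.29 years is already measured at mission control.
Leg 3: γ = 2.34; Δt_3 = 2.340 × 27.49 = 64.33 years.
Leg 4: 31.69 years is already measured at mission control.
Total: 103.7 + 12.29 + 64.33 + 31.69 years.

Δt = 212 years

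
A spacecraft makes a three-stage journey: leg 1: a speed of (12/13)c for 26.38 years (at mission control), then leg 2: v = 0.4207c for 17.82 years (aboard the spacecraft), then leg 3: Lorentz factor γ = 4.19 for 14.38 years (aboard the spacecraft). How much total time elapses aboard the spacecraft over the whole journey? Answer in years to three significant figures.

Leg 1: γ = 1/√(1 − (12/13)²) = 13/5 = 2.600; τ_1 = 26.38/2.600 = 10.15 years.
Leg 2: 17.82 years is already measured aboard the spacecraft.
Leg 3: 14.38 years is already measured aboard the spacecraft.
Total: 10.15 + 17.82 + 14.38 years.

τ = 42.3 years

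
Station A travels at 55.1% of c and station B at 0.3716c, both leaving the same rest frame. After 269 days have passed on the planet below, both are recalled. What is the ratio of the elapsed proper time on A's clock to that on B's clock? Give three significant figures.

τ_A/τ_B = 0.899

A: β = 0.551; γ = 1/√(1 − 0.551²) = 1/√0.6964 = 1.198. B: γ = 1/√(1 − 0.3716²) = 1/√0.8619 = 1.077.
τ_A/τ_B = γ_B/γ_A = 1.077/1.198 = 0.8989, so τ_A/τ_B = 0.8989.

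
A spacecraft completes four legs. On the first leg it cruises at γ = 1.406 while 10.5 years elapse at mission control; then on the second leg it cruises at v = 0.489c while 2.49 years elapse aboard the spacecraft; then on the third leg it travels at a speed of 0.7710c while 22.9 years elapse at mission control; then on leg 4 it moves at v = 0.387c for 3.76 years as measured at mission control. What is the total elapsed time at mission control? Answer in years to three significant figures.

Δt = 40.0 years

Leg 1: 10.5 years is already measured at mission control.
Leg 2: γ = 1/√(1 − 0.489²) = 1/√0.7609 = 1.146; Δt_2 = 1.146 × 2.49 = 2.855 years.
Leg 3: 22.9 years is already measured at mission control.
Leg 4: 3.76 years is already measured at mission control.
Total: 10.50 + 2.855 + 22.90 + 3.760 years.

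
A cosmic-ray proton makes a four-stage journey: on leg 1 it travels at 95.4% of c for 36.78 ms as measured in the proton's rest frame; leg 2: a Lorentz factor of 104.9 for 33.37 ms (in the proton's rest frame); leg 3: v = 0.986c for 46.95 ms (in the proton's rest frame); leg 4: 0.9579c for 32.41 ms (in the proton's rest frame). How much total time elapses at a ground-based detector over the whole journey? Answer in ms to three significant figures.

Δt = 4020 ms

Leg 1: β = 0.954; γ = 1/√(1 − 0.954²) = 1/√0.08988 = 3.335; Δt_1 = 3.335 × 36.78 = 122.7 ms.
Leg 2: γ = 104.9; Δt_2 = 104.9 × 33.37 = 3501 ms.
Leg 3: γ = 1/√(1 − 0.986²) = 1/√0.02780 = 5.997; Δt_3 = 5.997 × 46.95 = 281.6 ms.
Leg 4: γ = 1/√(1 − 0.9579²) = 1/√0.08243 = 3.483; Δt_4 = 3.483 × 32.41 = 112.9 ms.
Total: 122.7 + 3501 + 281.6 + 112.9 ms.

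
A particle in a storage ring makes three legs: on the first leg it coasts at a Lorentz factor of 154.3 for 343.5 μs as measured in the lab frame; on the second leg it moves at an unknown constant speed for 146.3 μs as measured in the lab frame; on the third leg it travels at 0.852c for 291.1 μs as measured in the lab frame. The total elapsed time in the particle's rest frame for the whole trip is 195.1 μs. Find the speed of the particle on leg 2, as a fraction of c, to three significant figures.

β = 0.961

Leg 1: γ = 154.3; τ_1 = 343.5/154.3 = 2.226 μs.
Leg 2: speed unknown; τ_2 = 146.3/γ_2.
Leg 3: γ = 1/√(1 − 0.852²) = 1/√0.2741 = 1.910; τ_3 = 291.1/1.910 = 152.4 μs.
Total proper time: 2.226 + τ_2 + 152.4 = 195.1, so τ_2 = 195.1 − 154.6 = 40.47 μs.
γ_2 = 146.3/40.47 = 3.615; β = √(1 − 1/γ²) = √0.9235.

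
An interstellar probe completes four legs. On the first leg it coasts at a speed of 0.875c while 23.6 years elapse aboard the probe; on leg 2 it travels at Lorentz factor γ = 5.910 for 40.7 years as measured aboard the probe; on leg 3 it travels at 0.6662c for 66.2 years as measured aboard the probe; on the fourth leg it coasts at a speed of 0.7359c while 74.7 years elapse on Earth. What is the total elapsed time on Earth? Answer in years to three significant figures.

Δt = 453 years

Leg 1: γ = 1/√(1 − 0.875²) = 1/√0.2344 = 2.066; Δt_1 = 2.066 × 23.6 = 48.75 years.
Leg 2: γ = 5.910; Δt_2 = 5.910 × 40.7 = 240.5 years.
Leg 3: γ = 1/√(1 − 0.6662²) = 1/√0.5562 = 1.341; Δt_3 = 1.341 × 66.2 = 88.77 years.
Leg 4: 74.7 years is already measured on Earth.
Total: 48.75 + 240.5 + 88.77 + 74.70 years.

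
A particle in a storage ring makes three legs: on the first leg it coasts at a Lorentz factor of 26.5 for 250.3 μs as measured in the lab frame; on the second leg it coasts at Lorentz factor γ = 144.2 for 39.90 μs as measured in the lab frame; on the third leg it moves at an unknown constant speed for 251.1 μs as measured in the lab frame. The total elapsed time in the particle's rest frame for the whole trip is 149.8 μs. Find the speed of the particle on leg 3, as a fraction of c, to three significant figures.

β = 0.830

Leg 1: γ = 26.5; τ_1 = 250.3/26.50 = 9.445 μs.
Leg 2: γ = 144.2; τ_2 = 39.90/144.2 = 0.2767 μs.
Leg 3: speed unknown; τ_3 = 251.1/γ_3.
Total proper time: 9.445 + 0.2767 + τ_3 = 149.8, so τ_3 = 149.8 − 9.722 = 140.1 μs.
γ_3 = 251.1/140.1 = 1.793; β = √(1 − 1/γ²) = √0.6888.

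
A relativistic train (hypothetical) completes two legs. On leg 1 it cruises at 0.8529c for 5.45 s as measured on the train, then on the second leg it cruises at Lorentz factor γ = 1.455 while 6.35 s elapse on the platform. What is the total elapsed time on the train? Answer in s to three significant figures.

Leg 1: 5.45 s is already measured on the train.
Leg 2: γ = 1.455; τ_2 = 6.35/1.455 = 4.364 s.
Total: 5.450 + 4.364 s.

τ = 9.81 s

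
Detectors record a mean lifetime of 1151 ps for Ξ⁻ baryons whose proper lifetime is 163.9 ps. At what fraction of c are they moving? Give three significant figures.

β = 0.990

γ = Δt/τ₀ = 1151/163.9 = 7.023
β = √(1 − 1/γ²) = √(1 − 0.02028) = √0.9797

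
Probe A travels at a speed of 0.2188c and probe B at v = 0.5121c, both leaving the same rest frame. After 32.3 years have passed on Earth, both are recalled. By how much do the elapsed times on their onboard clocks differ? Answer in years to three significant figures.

|τ_A − τ_B| = 3.77 years

A: γ = 1/√(1 − 0.2188²) = 1/√0.9521 = 1.025; τ_A = 32.3/1.025 = 31.52 years.
B: γ = 1/√(1 − 0.5121²) = 1/√0.7378 = 1.164; τ_B = 32.3/1.164 = 27.74 years.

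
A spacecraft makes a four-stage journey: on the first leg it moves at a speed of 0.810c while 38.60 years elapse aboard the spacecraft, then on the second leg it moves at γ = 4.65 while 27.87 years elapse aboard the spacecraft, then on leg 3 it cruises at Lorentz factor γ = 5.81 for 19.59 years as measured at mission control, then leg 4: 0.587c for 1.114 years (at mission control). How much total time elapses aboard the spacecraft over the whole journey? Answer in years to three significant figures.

Leg 1: 38.60 years is already measured aboard the spacecraft.
Leg 2: 27.87 years is already measured aboard the spacecraft.
Leg 3: γ = 5.81; τ_3 = 19.59/5.810 = 3.372 years.
Leg 4: γ = 1/√(1 − 0.587²) = 1/√0.6554 = 1.235; τ_4 = 1.114/1.235 = 0.9019 years.
Total: 38.60 + 27.87 + 3.372 + 0.9019 years.

τ = 70.7 years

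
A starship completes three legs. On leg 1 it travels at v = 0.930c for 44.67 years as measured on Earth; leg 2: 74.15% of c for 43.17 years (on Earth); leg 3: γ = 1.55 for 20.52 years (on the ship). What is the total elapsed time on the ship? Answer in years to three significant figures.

Leg 1: γ = 1/√(1 − 0.930²) = 1/√0.1351 = 2.721; τ_1 = 44.67/2.721 = 16.42 years.
Leg 2: β = 0.7415; γ = 1/√(1 − 0.7415²) = 1/√0.4502 = 1.490; τ_2 = 43.17/1.490 = 28.97 years.
Leg 3: 20.52 years is already measured on the ship.
Total: 16.42 + 28.97 + 20.52 years.

τ = 65.9 years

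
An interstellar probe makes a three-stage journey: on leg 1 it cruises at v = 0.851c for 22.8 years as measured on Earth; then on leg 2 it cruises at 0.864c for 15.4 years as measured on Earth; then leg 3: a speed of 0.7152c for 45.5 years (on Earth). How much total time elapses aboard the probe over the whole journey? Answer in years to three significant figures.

Leg 1: γ = 1/√(1 − 0.851²) = 1/√0.2758 = 1.904; τ_1 = 22.8/1.904 = 11.97 years.
Leg 2: γ = 1/√(1 − 0.864²) = 1/√0.2535 = 1.986; τ_2 = 15.4/1.986 = 7.754 years.
Leg 3: γ = 1/√(1 − 0.7152²) = 1/√0.4885 = 1.431; τ_3 = 45.5/1.431 = 31.80 years.
Total: 11.97 + 7.754 + 31.80 years.

τ = 51.5 years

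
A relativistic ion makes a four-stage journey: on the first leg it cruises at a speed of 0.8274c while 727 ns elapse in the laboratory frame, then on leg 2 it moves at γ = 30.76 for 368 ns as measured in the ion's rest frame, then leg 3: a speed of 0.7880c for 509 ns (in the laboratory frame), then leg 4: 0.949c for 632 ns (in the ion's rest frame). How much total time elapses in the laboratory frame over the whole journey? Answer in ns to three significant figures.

Leg 1: 727 ns is already measured in the laboratory frame.
Leg 2: γ = 30.76; Δt_2 = 30.76 × 368 = 1.132×10⁴ ns.
Leg 3: 509 ns is already measured in the laboratory frame.
Leg 4: γ = 1/√(1 − 0.949²) = 1/√0.09940 = 3.172; Δt_4 = 3.172 × 632 = 2005 ns.
Total: 727.0 + 1.132×10⁴ + 509.0 + 2005 ns.

Δt = 1.46×10⁴ ns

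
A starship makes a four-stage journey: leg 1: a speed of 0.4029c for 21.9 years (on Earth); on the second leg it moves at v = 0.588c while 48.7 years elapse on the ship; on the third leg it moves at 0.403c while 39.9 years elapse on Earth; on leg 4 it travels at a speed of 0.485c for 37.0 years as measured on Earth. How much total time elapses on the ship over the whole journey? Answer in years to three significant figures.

τ = 138 years

Leg 1: γ = 1/√(1 − 0.4029²) = 1/√0.8377 = 1.093; τ_1 = 21.9/1.093 = 20.04 years.
Leg 2: 48.7 years is already measured on the ship.
Leg 3: γ = 1/√(1 − 0.403²) = 1/√0.8376 = 1.093; τ_3 = 39.9/1.093 = 36.52 years.
Leg 4: γ = 1/√(1 − 0.485²) = 1/√0.7648 = 1.143; τ_4 = 37.0/1.143 = 32.36 years.
Total: 20.04 + 48.70 + 36.52 + 32.36 years.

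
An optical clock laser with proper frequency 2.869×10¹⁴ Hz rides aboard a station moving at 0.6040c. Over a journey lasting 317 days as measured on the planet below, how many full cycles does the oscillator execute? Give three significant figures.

N = 6.26×10²¹

γ = 1/√(1 − 0.6040²) = 1/√0.6352 = 1.255
The oscillator's own cycle count is N = f × τ where τ is the proper time aboard the station. τ = Δt/γ = 317/1.255 = 252.6 days = 2.183×10⁷ s.
N = 2.869×10¹⁴ × 2.183×10⁷ = 6.263×10²¹.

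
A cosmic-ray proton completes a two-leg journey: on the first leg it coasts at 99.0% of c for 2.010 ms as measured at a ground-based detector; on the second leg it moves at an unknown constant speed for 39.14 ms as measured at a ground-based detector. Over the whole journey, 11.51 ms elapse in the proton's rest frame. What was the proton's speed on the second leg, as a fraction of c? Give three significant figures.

Leg 1: β = 0.990; γ = 1/√(1 − 0.990²) = 1/√0.01990 = 7.089; τ_1 = 2.010/7.089 = 0.2835 ms.
Leg 2: speed unknown; τ_2 = 39.14/γ_2.
Total proper time: 0.2835 + τ_2 = 11.51, so τ_2 = 11.51 − 0.2835 = 11.23 ms.
γ_2 = 39.14/11.23 = 3.486; β = √(1 − 1/γ²) = √0.9177.

β = 0.958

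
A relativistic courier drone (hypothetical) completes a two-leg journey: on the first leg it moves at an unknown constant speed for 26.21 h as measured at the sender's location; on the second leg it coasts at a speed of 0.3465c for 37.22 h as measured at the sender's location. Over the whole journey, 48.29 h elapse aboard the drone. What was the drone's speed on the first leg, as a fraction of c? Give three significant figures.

Leg 1: speed unknown; τ_1 = 26.21/γ_1.
Leg 2: γ = 1/√(1 − 0.3465²) = 1/√0.8799 = 1.066; τ_2 = 37.22/1.066 = 34.91 h.
Total proper time: τ_1 + 34.91 = 48.29, so τ_1 = 48.29 − 34.91 = 13.38 h.
γ_1 = 26.21/13.38 = 1.960; β = √(1 − 1/γ²) = √0.7396.

β = 0.860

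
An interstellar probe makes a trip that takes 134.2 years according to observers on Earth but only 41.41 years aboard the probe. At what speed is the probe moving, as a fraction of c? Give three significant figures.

The proper time is measured aboard the probe (both events occur at the probe's location); Δt is measured on Earth. γ = Δt/τ = 134.2/41.41 = 3.241.
β = √(1 − 1/γ²) = √(1 − 0.09522) = √0.9048

v = 0.951c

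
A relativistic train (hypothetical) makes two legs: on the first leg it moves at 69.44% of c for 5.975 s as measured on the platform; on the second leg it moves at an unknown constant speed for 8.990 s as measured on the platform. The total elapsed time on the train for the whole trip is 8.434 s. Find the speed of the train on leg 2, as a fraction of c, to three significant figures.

Leg 1: β = 0.6944; γ = 1/√(1 − 0.6944²) = 1/√0.5178 = 1.390; τ_1 = 5.975/1.390 = 4.300 s.
Leg 2: speed unknown; τ_2 = 8.990/γ_2.
Total proper time: 4.300 + τ_2 = 8.434, so τ_2 = 8.434 − 4.300 = 4.134 s.
γ_2 = 8.990/4.134 = 2.174; β = √(1 − 1/γ²) = √0.7885.

β = 0.888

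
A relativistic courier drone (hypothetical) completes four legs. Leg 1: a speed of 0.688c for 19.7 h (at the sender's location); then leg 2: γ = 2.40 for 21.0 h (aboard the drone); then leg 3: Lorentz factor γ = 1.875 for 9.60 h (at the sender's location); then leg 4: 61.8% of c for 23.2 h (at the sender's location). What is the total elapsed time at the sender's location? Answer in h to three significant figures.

Leg 1: 19.7 h is already measured at the sender's location.
Leg 2: γ = 2.40; Δt_2 = 2.400 × 21.0 = 50.40 h.
Leg 3: 9.60 h is already measured at the sender's location.
Leg 4: 23.2 h is already measured at the sender's location.
Total: 19.70 + 50.40 + 9.600 + 23.20 h.

Δt = 103 h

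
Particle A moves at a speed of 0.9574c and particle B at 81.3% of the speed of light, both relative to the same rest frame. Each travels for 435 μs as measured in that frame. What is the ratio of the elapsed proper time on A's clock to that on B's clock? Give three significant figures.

τ_A/τ_B = 0.496

A: γ = 1/√(1 − 0.9574²) = 1/√0.08339 = 3.463. B: β = 0.813; γ = 1/√(1 − 0.813²) = 1/√0.3390 = 1.717.
τ_A/τ_B = γ_B/γ_A = 1.717/3.463 = 0.4959, so τ_A/τ_B = 0.4959.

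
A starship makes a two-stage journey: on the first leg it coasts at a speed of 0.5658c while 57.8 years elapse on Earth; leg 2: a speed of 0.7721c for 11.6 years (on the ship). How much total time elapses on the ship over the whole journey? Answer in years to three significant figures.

τ = 59.3 years

Leg 1: γ = 1/√(1 − 0.5658²) = 1/√0.6799 = 1.213; τ_1 = 57.8/1.213 = 47.66 years.
Leg 2: 11.6 years is already measured on the ship.
Total: 47.66 + 11.60 years.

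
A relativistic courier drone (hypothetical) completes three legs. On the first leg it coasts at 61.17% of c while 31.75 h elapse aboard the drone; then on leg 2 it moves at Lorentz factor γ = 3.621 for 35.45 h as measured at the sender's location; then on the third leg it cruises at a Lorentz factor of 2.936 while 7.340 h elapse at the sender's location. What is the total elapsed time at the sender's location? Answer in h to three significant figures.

Leg 1: β = 0.6117; γ = 1/√(1 − 0.6117²) = 1/√0.6258 = 1.264; Δt_1 = 1.264 × 31.75 = 40.13 h.
Leg 2: 35.45 h is already measured at the sender's location.
Leg 3: 7.340 h is already measured at the sender's location.
Total: 40.13 + 35.45 + 7.340 h.

Δt = 82.9 h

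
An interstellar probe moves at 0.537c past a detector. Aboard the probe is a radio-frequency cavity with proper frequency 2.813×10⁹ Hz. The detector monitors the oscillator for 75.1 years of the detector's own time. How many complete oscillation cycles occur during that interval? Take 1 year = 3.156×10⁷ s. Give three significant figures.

N = 5.62×10¹⁸

γ = 1/√(1 − 0.537²) = 1/√0.7116 = 1.185
During 75.1 years of lab time, the oscillator's proper time advances by τ = Δt/γ = 75.1/1.185 = 63.35 years = 1.999×10⁹ s.
N = f × τ = 2.813×10⁹ × 1.999×10⁹ = 5.624×10¹⁸.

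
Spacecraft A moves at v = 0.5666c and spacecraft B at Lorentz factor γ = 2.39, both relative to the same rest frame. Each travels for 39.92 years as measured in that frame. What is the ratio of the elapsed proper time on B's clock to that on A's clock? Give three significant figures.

τ_B/τ_A = 0.508

A: γ = 1/√(1 − 0.5666²) = 1/√0.6790 = 1.214. B: γ = 2.39.
τ_A/τ_B = γ_B/γ_A = 2.390/1.214 = 1.969, so τ_B/τ_A = 0.5078.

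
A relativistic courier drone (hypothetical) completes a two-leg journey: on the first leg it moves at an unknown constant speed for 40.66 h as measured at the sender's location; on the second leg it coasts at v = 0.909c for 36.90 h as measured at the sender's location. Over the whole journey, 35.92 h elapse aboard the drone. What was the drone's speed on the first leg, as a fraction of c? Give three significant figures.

β = 0.863

Leg 1: speed unknown; τ_1 = 40.66/γ_1.
Leg 2: γ = 1/√(1 − 0.909²) = 1/√0.1737 = 2.399; τ_2 = 36.90/2.399 = 15.38 h.
Total proper time: τ_1 + 15.38 = 35.92, so τ_1 = 35.92 − 15.38 = 20.54 h.
γ_1 = 40.66/20.54 = 1.980; β = √(1 − 1/γ²) = √0.7448.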